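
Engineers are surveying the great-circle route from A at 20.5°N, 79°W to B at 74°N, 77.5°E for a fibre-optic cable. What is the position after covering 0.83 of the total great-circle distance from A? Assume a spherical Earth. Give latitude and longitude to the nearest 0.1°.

≈ 84.0°N, 14.2°E

Convert each endpoint to a unit vector on the sphere (x = cos φ cos λ, y = cos φ sin λ, z = sin φ).
The central angle between the endpoints is δ = arccos(p₁·p₂) ≈ 1.471 rad (84.3°).
Interpolate at f = 0.83 with slerp weights a = sin((1−f)δ)/sin δ ≈ 0.249, b = sin(fδ)/sin δ ≈ 0.944.
p = a·p₁ + b·p₂ ≈ (0.101, 0.025, 0.995); φ = arcsin(p_z) ≈ 84.04°, λ = atan2(p_y, p_x) ≈ 14.15°.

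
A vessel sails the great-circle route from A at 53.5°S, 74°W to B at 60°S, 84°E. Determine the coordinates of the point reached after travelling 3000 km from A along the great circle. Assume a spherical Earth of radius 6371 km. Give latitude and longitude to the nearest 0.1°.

≈ 78.6°S, 45.6°W

Write both endpoints as unit vectors p₁, p₂ with components (cos φ cos λ, cos φ sin λ, sin φ).
The central angle between the endpoints is δ = arccos(p₁·p₂) ≈ 1.137 rad (65.1°). The total great-circle distance is δ·R ≈ 1.137 × 6371 ≈ 7243 km, so the target fraction is f = 3000/7243 ≈ 0.414.
Interpolate at f ≈ 0.414 with slerp weights a = sin((1−f)δ)/sin δ ≈ 0.681, b = sin(fδ)/sin δ ≈ 0.500.
p = a·p₁ + b·p₂ ≈ (0.138, -0.141, -0.980); φ = arcsin(p_z) ≈ -78.64°, λ = atan2(p_y, p_x) ≈ -45.61°.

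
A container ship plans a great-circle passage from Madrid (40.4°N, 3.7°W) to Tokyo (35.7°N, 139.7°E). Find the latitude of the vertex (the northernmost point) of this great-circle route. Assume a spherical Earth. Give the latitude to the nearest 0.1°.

≈ 68.2°N

The great circle lies in the plane with unit normal n̂ = (p₁ × p₂)/|p₁ × p₂|.
Here n̂_z ≈ +0.371; the vertex latitude is φ_max = arccos|n̂_z| ≈ 68.2°.
Check via Clairaut: cos φ_max = |cos φ₁| · sin C = cos(40.4°)·sin(29.2°) ≈ 0.371, again giving ≈ 68.2°.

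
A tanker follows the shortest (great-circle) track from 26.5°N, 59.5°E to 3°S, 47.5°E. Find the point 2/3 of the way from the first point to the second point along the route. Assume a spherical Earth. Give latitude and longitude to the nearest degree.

Write both endpoints as unit vectors p₁, p₂ with components (cos φ cos λ, cos φ sin λ, sin φ).
The central angle between the endpoints is δ = arccos(p₁·p₂) ≈ 0.553 rad (31.7°).
Interpolate at f = 2/3 with slerp weights a = sin((1−f)δ)/sin δ ≈ 0.349, b = sin(fδ)/sin δ ≈ 0.686.
p = a·p₁ + b·p₂ ≈ (0.621, 0.774, 0.120); φ = arcsin(p_z) ≈ 6.88°, λ = atan2(p_y, p_x) ≈ 51.25°.

≈ 7°N, 51°E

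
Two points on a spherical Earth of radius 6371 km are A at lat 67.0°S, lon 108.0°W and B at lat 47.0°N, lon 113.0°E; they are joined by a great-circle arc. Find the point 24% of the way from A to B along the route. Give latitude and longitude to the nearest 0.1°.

≈ lat 56.3°S, lon 172.8°E

Write both endpoints as unit vectors p₁, p₂ with components (cos φ cos λ, cos φ sin λ, sin φ).
The central angle between the endpoints is δ = arccos(p₁·p₂) ≈ 2.635 rad (151.0°).
Interpolate at f = 0.24 with slerp weights a = sin((1−f)δ)/sin δ ≈ 1.871, b = sin(fδ)/sin δ ≈ 1.218.
p = a·p₁ + b·p₂ ≈ (-0.550, 0.069, -0.832); φ = arcsin(p_z) ≈ -56.30°, λ = atan2(p_y, p_x) ≈ 172.85°.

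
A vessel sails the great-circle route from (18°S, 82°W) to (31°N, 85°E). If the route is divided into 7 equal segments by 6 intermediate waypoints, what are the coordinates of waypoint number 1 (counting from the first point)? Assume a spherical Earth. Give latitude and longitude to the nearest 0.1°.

≈ (0.2°N, 67.4°W)

Convert each endpoint to a unit vector on the sphere (x = cos φ cos λ, y = cos φ sin λ, z = sin φ).
The central angle between the endpoints is δ = arccos(p₁·p₂) ≈ 2.835 rad (162.5°).
Interpolate at f = 1/7 with slerp weights a = sin((1−f)δ)/sin δ ≈ 2.165, b = sin(fδ)/sin δ ≈ 1.307.
p = a·p₁ + b·p₂ ≈ (0.384, -0.923, 0.004); φ = arcsin(p_z) ≈ 0.23°, λ = atan2(p_y, p_x) ≈ -67.40°.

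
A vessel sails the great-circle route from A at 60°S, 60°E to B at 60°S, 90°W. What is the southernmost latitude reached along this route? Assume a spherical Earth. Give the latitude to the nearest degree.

≈ 82°S

The great circle lies in the plane with unit normal n̂ = (p₁ × p₂)/|p₁ × p₂|.
Here n̂_z ≈ -0.148; the vertex latitude is φ_max = arccos|n̂_z| ≈ 81.5°.
Check via Clairaut: cos φ_max = |cos φ₁| · sin C = cos(60.0°)·sin(162.8°) ≈ 0.148, again giving ≈ 81.5°.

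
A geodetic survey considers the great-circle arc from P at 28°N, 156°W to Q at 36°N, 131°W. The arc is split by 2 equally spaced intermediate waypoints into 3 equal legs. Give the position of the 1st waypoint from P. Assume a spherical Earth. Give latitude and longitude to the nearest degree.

≈ 31°N, 148°W

Convert each endpoint to a unit vector on the sphere (x = cos φ cos λ, y = cos φ sin λ, z = sin φ).
The central angle between the endpoints is δ = arccos(p₁·p₂) ≈ 0.394 rad (22.6°).
Interpolate at f = 1/3 with slerp weights a = sin((1−f)δ)/sin δ ≈ 0.676, b = sin(fδ)/sin δ ≈ 0.341.
p = a·p₁ + b·p₂ ≈ (-0.727, -0.451, 0.518); φ = arcsin(p_z) ≈ 31.20°, λ = atan2(p_y, p_x) ≈ -148.16°.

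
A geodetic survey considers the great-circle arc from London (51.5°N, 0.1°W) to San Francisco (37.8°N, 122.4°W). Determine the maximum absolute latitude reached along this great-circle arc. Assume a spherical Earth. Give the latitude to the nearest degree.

≈ 65°N

The great circle lies in the plane with unit normal n̂ = (p₁ × p₂)/|p₁ × p₂|.
Here n̂_z ≈ -0.426; the vertex latitude is φ_max = arccos|n̂_z| ≈ 64.8°.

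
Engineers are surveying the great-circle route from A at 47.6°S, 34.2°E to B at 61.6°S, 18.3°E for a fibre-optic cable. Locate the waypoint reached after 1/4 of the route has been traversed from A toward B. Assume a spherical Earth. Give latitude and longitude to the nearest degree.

≈ 51°S, 31°E

Convert each endpoint to a unit vector on the sphere (x = cos φ cos λ, y = cos φ sin λ, z = sin φ).
The central angle between the endpoints is δ = arccos(p₁·p₂) ≈ 0.291 rad (16.7°).
Interpolate at f = 1/4 with slerp weights a = sin((1−f)δ)/sin δ ≈ 0.755, b = sin(fδ)/sin δ ≈ 0.253.
p = a·p₁ + b·p₂ ≈ (0.535, 0.324, -0.780); φ = arcsin(p_z) ≈ -51.27°, λ = atan2(p_y, p_x) ≈ 31.18°.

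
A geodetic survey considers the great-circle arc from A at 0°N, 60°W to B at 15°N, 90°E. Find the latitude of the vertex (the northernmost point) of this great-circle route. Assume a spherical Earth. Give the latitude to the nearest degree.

The great circle lies in the plane with unit normal n̂ = (p₁ × p₂)/|p₁ × p₂|.
Here n̂_z ≈ +0.881; the vertex latitude is φ_max = arccos|n̂_z| ≈ 28.2°.
Check via Clairaut: cos φ_max = |cos φ₁| · sin C = cos(0.0°)·sin(61.8°) ≈ 0.881, again giving ≈ 28.2°.

≈ 28°N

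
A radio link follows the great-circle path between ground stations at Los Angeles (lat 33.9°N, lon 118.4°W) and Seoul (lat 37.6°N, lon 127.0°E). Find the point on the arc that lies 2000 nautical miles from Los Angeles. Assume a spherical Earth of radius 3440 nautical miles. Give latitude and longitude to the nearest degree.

Write both endpoints as unit vectors p₁, p₂ with components (cos φ cos λ, cos φ sin λ, sin φ).
The central angle between the endpoints is δ = arccos(p₁·p₂) ≈ 1.504 rad (86.2°). The total great-circle distance is δ·R ≈ 1.504 × 3440 ≈ 5174 nmi, so the target fraction is f = 2000/5174 ≈ 0.387.
Interpolate at f ≈ 0.387 with slerp weights a = sin((1−f)δ)/sin δ ≈ 0.799, b = sin(fδ)/sin δ ≈ 0.550.
p = a·p₁ + b·p₂ ≈ (-0.578, -0.235, 0.782); φ = arcsin(p_z) ≈ 51.40°, λ = atan2(p_y, p_x) ≈ -157.86°.

≈ lat 51°N, lon 158°W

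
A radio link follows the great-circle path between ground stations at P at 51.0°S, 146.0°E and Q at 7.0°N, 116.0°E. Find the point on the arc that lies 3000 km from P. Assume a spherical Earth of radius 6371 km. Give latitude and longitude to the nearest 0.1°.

≈ 27.1°S, 129.6°E

The haversine formula gives a central angle δ ≈ 1.108 rad (63.5°) between the endpoints. The total great-circle distance is δ·R ≈ 1.108 × 6371 ≈ 7061 km, so the target fraction is f = 3000/7061 ≈ 0.425.
Interpolate at f ≈ 0.425 with slerp weights a = sin((1−f)δ)/sin δ ≈ 0.665, b = sin(fδ)/sin δ ≈ 0.507.
p = a·p₁ + b·p₂ ≈ (-0.567, 0.686, -0.455); φ = arcsin(p_z) ≈ -27.06°, λ = atan2(p_y, p_x) ≈ 129.59°.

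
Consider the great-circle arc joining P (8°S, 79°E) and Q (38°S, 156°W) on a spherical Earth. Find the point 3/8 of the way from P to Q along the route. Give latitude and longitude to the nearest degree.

≈ (35°S, 113°E)

Convert each endpoint to a unit vector on the sphere (x = cos φ cos λ, y = cos φ sin λ, z = sin φ).
The central angle between the endpoints is δ = arccos(p₁·p₂) ≈ 1.941 rad (111.2°).
Interpolate at f = 3/8 with slerp weights a = sin((1−f)δ)/sin δ ≈ 1.005, b = sin(fδ)/sin δ ≈ 0.714.
p = a·p₁ + b·p₂ ≈ (-0.324, 0.748, -0.579); φ = arcsin(p_z) ≈ -35.40°, λ = atan2(p_y, p_x) ≈ 113.41°.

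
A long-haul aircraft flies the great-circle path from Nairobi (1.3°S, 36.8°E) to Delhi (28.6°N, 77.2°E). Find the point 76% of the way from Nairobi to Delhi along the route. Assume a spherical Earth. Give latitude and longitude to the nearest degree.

Convert each endpoint to a unit vector on the sphere (x = cos φ cos λ, y = cos φ sin λ, z = sin φ).
The central angle between the endpoints is δ = arccos(p₁·p₂) ≈ 0.853 rad (48.9°).
Interpolate at f = 0.76 with slerp weights a = sin((1−f)δ)/sin δ ≈ 0.270, b = sin(fδ)/sin δ ≈ 0.802.
p = a·p₁ + b·p₂ ≈ (0.372, 0.848, 0.378); φ = arcsin(p_z) ≈ 22.19°, λ = atan2(p_y, p_x) ≈ 66.31°.

≈ 22°N, 66°E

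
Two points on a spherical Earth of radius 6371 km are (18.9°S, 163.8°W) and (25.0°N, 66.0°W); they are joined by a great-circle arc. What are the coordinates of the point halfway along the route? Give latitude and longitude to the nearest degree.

≈ (5°N, 116°W)

Convert each endpoint to a unit vector on the sphere (x = cos φ cos λ, y = cos φ sin λ, z = sin φ).
The central angle between the endpoints is δ = arccos(p₁·p₂) ≈ 1.827 rad (104.7°).
Interpolate at f = 1/2 with slerp weights a = sin((1−f)δ)/sin δ ≈ 0.818, b = sin(fδ)/sin δ ≈ 0.818.
p = a·p₁ + b·p₂ ≈ (-0.442, -0.893, 0.081); φ = arcsin(p_z) ≈ 4.63°, λ = atan2(p_y, p_x) ≈ -116.31°.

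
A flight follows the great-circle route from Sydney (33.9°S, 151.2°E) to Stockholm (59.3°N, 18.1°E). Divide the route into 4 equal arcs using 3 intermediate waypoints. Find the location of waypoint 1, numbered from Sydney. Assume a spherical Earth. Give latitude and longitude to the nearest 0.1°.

≈ 4.0°S, 131.6°E

From cos δ = sin φ₁ sin φ₂ + cos φ₁ cos φ₂ cos Δλ, the central angle is δ ≈ 2.448 rad (140.3°).
Interpolate at f = 1/4 with slerp weights a = sin((1−f)δ)/sin δ ≈ 1.510, b = sin(fδ)/sin δ ≈ 0.899.
p = a·p₁ + b·p₂ ≈ (-0.662, 0.746, -0.069); φ = arcsin(p_z) ≈ -3.96°, λ = atan2(p_y, p_x) ≈ 131.57°.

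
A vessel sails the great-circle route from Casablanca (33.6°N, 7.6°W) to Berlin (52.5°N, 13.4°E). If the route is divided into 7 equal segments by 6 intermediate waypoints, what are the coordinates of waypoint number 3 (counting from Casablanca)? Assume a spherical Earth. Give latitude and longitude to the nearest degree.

≈ (42°N, 0°E)

Write both endpoints as unit vectors p₁, p₂ with components (cos φ cos λ, cos φ sin λ, sin φ).
The central angle between the endpoints is δ = arccos(p₁·p₂) ≈ 0.422 rad (24.2°).
Interpolate at f = 3/7 with slerp weights a = sin((1−f)δ)/sin δ ≈ 0.583, b = sin(fδ)/sin δ ≈ 0.439.
p = a·p₁ + b·p₂ ≈ (0.741, -0.002, 0.671); φ = arcsin(p_z) ≈ 42.15°, λ = atan2(p_y, p_x) ≈ -0.18°.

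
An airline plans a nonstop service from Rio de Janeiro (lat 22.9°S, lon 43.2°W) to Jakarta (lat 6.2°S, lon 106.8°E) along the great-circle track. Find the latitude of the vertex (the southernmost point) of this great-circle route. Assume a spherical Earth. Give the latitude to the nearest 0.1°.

The great circle lies in the plane with unit normal n̂ = (p₁ × p₂)/|p₁ × p₂|.
Here n̂_z ≈ +0.694; the vertex latitude is φ_max = arccos|n̂_z| ≈ 46.1°.

≈ 46.1°S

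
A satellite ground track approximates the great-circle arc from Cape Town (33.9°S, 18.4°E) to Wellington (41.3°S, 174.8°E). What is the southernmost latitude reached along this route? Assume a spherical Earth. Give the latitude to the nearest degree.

The great circle lies in the plane with unit normal n̂ = (p₁ × p₂)/|p₁ × p₂|.
Here n̂_z ≈ +0.255; the vertex latitude is φ_max = arccos|n̂_z| ≈ 75.2°.
Check via Clairaut: cos φ_max = |cos φ₁| · sin C = cos(33.9°)·sin(162.1°) ≈ 0.255, again giving ≈ 75.2°.

≈ 75°S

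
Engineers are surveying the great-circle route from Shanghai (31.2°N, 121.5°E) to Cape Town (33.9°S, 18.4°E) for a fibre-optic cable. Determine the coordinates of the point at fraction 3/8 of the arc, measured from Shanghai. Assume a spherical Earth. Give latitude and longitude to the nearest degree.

≈ 7°N, 82°E

Convert each endpoint to a unit vector on the sphere (x = cos φ cos λ, y = cos φ sin λ, z = sin φ).
The central angle between the endpoints is δ = arccos(p₁·p₂) ≈ 2.037 rad (116.7°).
Interpolate at f = 3/8 with slerp weights a = sin((1−f)δ)/sin δ ≈ 1.071, b = sin(fδ)/sin δ ≈ 0.775.
p = a·p₁ + b·p₂ ≈ (0.132, 0.984, 0.123); φ = arcsin(p_z) ≈ 7.04°, λ = atan2(p_y, p_x) ≈ 82.38°.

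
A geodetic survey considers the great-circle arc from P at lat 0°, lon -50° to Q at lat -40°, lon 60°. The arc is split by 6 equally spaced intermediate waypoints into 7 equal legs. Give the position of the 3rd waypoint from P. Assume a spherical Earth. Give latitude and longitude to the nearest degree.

Write both endpoints as unit vectors p₁, p₂ with components (cos φ cos λ, cos φ sin λ, sin φ).
The central angle between the endpoints is δ = arccos(p₁·p₂) ≈ 1.836 rad (105.2°).
Interpolate at f = 3/7 with slerp weights a = sin((1−f)δ)/sin δ ≈ 0.898, b = sin(fδ)/sin δ ≈ 0.734.
p = a·p₁ + b·p₂ ≈ (0.858, -0.201, -0.472); φ = arcsin(p_z) ≈ -28.14°, λ = atan2(p_y, p_x) ≈ -13.20°.

≈ lat -28°, lon -13°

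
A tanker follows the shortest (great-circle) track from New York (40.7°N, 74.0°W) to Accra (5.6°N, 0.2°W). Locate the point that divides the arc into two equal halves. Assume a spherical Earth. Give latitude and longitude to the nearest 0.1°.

≈ (28.0°N, 31.3°W)

From cos δ = sin φ₁ sin φ₂ + cos φ₁ cos φ₂ cos Δλ, the central angle is δ ≈ 1.293 rad (74.1°).
Interpolate at f = 1/2 with slerp weights a = sin((1−f)δ)/sin δ ≈ 0.626, b = sin(fδ)/sin δ ≈ 0.626.
p = a·p₁ + b·p₂ ≈ (0.754, -0.459, 0.470); φ = arcsin(p_z) ≈ 28.01°, λ = atan2(p_y, p_x) ≈ -31.30°.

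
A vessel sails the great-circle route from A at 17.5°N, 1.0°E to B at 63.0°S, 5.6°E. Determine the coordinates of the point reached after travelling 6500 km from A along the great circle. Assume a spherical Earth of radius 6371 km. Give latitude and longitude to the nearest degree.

Convert each endpoint to a unit vector on the sphere (x = cos φ cos λ, y = cos φ sin λ, z = sin φ).
The central angle between the endpoints is δ = arccos(p₁·p₂) ≈ 1.406 rad (80.6°). The total great-circle distance is δ·R ≈ 1.406 × 6371 ≈ 8960 km, so the target fraction is f = 6500/8960 ≈ 0.725.
Interpolate at f ≈ 0.725 with slerp weights a = sin((1−f)δ)/sin δ ≈ 0.382, b = sin(fδ)/sin δ ≈ 0.864.
p = a·p₁ + b·p₂ ≈ (0.754, 0.045, -0.655); φ = arcsin(p_z) ≈ -40.91°, λ = atan2(p_y, p_x) ≈ 3.39°.

≈ 41°S, 3°E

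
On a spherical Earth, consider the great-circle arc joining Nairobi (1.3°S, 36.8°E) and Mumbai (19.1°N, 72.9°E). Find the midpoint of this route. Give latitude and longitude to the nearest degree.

≈ 9°N, 54°E

Write both endpoints as unit vectors p₁, p₂ with components (cos φ cos λ, cos φ sin λ, sin φ).
The central angle between the endpoints is δ = arccos(p₁·p₂) ≈ 0.714 rad (40.9°).
Interpolate at f = 1/2 with slerp weights a = sin((1−f)δ)/sin δ ≈ 0.534, b = sin(fδ)/sin δ ≈ 0.534.
p = a·p₁ + b·p₂ ≈ (0.575, 0.802, 0.163); φ = arcsin(p_z) ≈ 9.35°, λ = atan2(p_y, p_x) ≈ 54.32°.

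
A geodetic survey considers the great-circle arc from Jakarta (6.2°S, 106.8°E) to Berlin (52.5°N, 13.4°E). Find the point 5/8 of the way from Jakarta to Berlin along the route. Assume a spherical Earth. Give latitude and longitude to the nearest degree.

≈ 39°N, 63°E

Convert each endpoint to a unit vector on the sphere (x = cos φ cos λ, y = cos φ sin λ, z = sin φ).
The central angle between the endpoints is δ = arccos(p₁·p₂) ≈ 1.693 rad (97.0°).
Interpolate at f = 5/8 with slerp weights a = sin((1−f)δ)/sin δ ≈ 0.597, b = sin(fδ)/sin δ ≈ 0.878.
p = a·p₁ + b·p₂ ≈ (0.348, 0.692, 0.632); φ = arcsin(p_z) ≈ 39.19°, λ = atan2(p_y, p_x) ≈ 63.30°.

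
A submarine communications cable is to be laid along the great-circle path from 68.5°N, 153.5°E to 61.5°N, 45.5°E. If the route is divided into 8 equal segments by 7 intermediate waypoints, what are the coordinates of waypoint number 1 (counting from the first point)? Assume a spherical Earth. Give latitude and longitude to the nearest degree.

From cos δ = sin φ₁ sin φ₂ + cos φ₁ cos φ₂ cos Δλ, the central angle is δ ≈ 0.702 rad (40.2°).
Interpolate at f = 1/8 with slerp weights a = sin((1−f)δ)/sin δ ≈ 0.893, b = sin(fδ)/sin δ ≈ 0.136.
p = a·p₁ + b·p₂ ≈ (-0.247, 0.192, 0.950); φ = arcsin(p_z) ≈ 71.75°, λ = atan2(p_y, p_x) ≈ 142.16°.

≈ 72°N, 142°E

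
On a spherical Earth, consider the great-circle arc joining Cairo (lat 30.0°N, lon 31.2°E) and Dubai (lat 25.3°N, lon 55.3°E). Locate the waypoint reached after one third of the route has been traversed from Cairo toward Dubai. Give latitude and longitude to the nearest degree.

Convert each endpoint to a unit vector on the sphere (x = cos φ cos λ, y = cos φ sin λ, z = sin φ).
The central angle between the endpoints is δ = arccos(p₁·p₂) ≈ 0.381 rad (21.8°).
Interpolate at f = 1/3 with slerp weights a = sin((1−f)δ)/sin δ ≈ 0.676, b = sin(fδ)/sin δ ≈ 0.341.
p = a·p₁ + b·p₂ ≈ (0.676, 0.556, 0.483); φ = arcsin(p_z) ≈ 28.91°, λ = atan2(p_y, p_x) ≈ 39.46°.

≈ lat 29°N, lon 39°E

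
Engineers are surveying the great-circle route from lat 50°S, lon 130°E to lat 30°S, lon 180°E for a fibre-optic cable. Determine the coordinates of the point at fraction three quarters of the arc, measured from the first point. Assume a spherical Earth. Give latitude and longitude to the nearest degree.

≈ lat 37°S, lon 170°E

Write both endpoints as unit vectors p₁, p₂ with components (cos φ cos λ, cos φ sin λ, sin φ).
The central angle between the endpoints is δ = arccos(p₁·p₂) ≈ 0.736 rad (42.2°).
Interpolate at f = 3/4 with slerp weights a = sin((1−f)δ)/sin δ ≈ 0.273, b = sin(fδ)/sin δ ≈ 0.781.
p = a·p₁ + b·p₂ ≈ (-0.789, 0.134, -0.599); φ = arcsin(p_z) ≈ -36.83°, λ = atan2(p_y, p_x) ≈ 170.35°.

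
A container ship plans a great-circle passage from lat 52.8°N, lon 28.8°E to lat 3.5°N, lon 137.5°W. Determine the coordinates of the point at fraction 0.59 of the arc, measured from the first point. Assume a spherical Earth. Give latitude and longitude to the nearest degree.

Convert each endpoint to a unit vector on the sphere (x = cos φ cos λ, y = cos φ sin λ, z = sin φ).
The central angle between the endpoints is δ = arccos(p₁·p₂) ≈ 2.138 rad (122.5°).
Interpolate at f = 0.59 with slerp weights a = sin((1−f)δ)/sin δ ≈ 0.912, b = sin(fδ)/sin δ ≈ 1.130.
p = a·p₁ + b·p₂ ≈ (-0.348, -0.496, 0.795); φ = arcsin(p_z) ≈ 52.67°, λ = atan2(p_y, p_x) ≈ -125.07°.

≈ lat 53°N, lon 125°W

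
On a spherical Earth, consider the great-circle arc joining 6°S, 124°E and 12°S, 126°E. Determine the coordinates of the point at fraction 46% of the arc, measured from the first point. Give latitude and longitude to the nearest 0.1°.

Convert each endpoint to a unit vector on the sphere (x = cos φ cos λ, y = cos φ sin λ, z = sin φ).
The central angle between the endpoints is δ = arccos(p₁·p₂) ≈ 0.110 rad (6.3°).
Interpolate at f = 0.46 with slerp weights a = sin((1−f)δ)/sin δ ≈ 0.541, b = sin(fδ)/sin δ ≈ 0.461.
p = a·p₁ + b·p₂ ≈ (-0.566, 0.810, -0.152); φ = arcsin(p_z) ≈ -8.76°, λ = atan2(p_y, p_x) ≈ 124.91°.

≈ 8.8°S, 124.9°E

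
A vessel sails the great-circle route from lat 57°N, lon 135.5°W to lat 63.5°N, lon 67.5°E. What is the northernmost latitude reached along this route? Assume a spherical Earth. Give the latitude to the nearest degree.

≈ 84°N

The great circle lies in the plane with unit normal n̂ = (p₁ × p₂)/|p₁ × p₂|.
Here n̂_z ≈ -0.112; the vertex latitude is φ_max = arccos|n̂_z| ≈ 83.6°.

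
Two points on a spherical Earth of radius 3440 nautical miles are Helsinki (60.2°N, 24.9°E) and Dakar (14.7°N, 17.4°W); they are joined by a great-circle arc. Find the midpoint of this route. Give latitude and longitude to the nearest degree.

≈ 39°N, 3°W

Write both endpoints as unit vectors p₁, p₂ with components (cos φ cos λ, cos φ sin λ, sin φ).
The central angle between the endpoints is δ = arccos(p₁·p₂) ≈ 0.957 rad (54.8°).
Interpolate at f = 1/2 with slerp weights a = sin((1−f)δ)/sin δ ≈ 0.563, b = sin(fδ)/sin δ ≈ 0.563.
p = a·p₁ + b·p₂ ≈ (0.774, -0.045, 0.632); φ = arcsin(p_z) ≈ 39.18°, λ = atan2(p_y, p_x) ≈ -3.33°.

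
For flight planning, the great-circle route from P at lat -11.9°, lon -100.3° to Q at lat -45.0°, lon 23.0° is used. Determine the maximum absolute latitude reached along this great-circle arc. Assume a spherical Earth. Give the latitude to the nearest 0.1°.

The great circle lies in the plane with unit normal n̂ = (p₁ × p₂)/|p₁ × p₂|.
Here n̂_z ≈ +0.595; the vertex latitude is φ_max = arccos|n̂_z| ≈ 53.5°.
Check via Clairaut: cos φ_max = |cos φ₁| · sin C = cos(11.9°)·sin(142.6°) ≈ 0.595, again giving ≈ 53.5°.

≈ -53.5°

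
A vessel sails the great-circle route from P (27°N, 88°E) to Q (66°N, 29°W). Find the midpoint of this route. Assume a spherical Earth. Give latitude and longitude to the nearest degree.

Convert each endpoint to a unit vector on the sphere (x = cos φ cos λ, y = cos φ sin λ, z = sin φ).
The central angle between the endpoints is δ = arccos(p₁·p₂) ≈ 1.318 rad (75.5°).
Interpolate at f = 1/2 with slerp weights a = sin((1−f)δ)/sin δ ≈ 0.632, b = sin(fδ)/sin δ ≈ 0.632.
p = a·p₁ + b·p₂ ≈ (0.245, 0.438, 0.865); φ = arcsin(p_z) ≈ 59.86°, λ = atan2(p_y, p_x) ≈ 60.84°.

≈ (60°N, 61°E)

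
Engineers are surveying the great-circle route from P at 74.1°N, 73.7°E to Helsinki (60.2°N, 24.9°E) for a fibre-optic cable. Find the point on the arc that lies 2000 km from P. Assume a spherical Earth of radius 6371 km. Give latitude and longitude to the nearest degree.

≈ 64°N, 30°E

Write both endpoints as unit vectors p₁, p₂ with components (cos φ cos λ, cos φ sin λ, sin φ).
The central angle between the endpoints is δ = arccos(p₁·p₂) ≈ 0.392 rad (22.4°). The total great-circle distance is δ·R ≈ 0.392 × 6371 ≈ 2496 km, so the target fraction is f = 2000/2496 ≈ 0.801.
Interpolate at f ≈ 0.801 with slerp weights a = sin((1−f)δ)/sin δ ≈ 0.204, b = sin(fδ)/sin δ ≈ 0.809.
p = a·p₁ + b·p₂ ≈ (0.380, 0.223, 0.898); φ = arcsin(p_z) ≈ 63.85°, λ = atan2(p_y, p_x) ≈ 30.36°.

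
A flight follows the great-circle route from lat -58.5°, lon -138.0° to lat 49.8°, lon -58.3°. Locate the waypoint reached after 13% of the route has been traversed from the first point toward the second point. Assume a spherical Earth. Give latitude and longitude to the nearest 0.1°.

The haversine formula gives a central angle δ ≈ 2.203 rad (126.2°) between the endpoints.
Interpolate at f = 0.13 with slerp weights a = sin((1−f)δ)/sin δ ≈ 1.166, b = sin(fδ)/sin δ ≈ 0.350.
p = a·p₁ + b·p₂ ≈ (-0.334, -0.600, -0.727); φ = arcsin(p_z) ≈ -46.63°, λ = atan2(p_y, p_x) ≈ -119.11°.

≈ lat -46.6°, lon -119.1°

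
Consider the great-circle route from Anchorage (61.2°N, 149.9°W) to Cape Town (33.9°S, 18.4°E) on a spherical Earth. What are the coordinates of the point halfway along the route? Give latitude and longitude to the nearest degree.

≈ 41°N, 3°E

Write both endpoints as unit vectors p₁, p₂ with components (cos φ cos λ, cos φ sin λ, sin φ).
The central angle between the endpoints is δ = arccos(p₁·p₂) ≈ 2.647 rad (151.7°).
Interpolate at f = 1/2 with slerp weights a = sin((1−f)δ)/sin δ ≈ 2.044, b = sin(fδ)/sin δ ≈ 2.044.
p = a·p₁ + b·p₂ ≈ (0.758, 0.042, 0.651); φ = arcsin(p_z) ≈ 40.62°, λ = atan2(p_y, p_x) ≈ 3.15°.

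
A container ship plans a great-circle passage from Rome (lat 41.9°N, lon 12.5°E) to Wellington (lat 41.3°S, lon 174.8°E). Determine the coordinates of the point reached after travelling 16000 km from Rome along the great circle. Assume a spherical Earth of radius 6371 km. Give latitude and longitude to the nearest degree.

≈ lat 34°S, lon 147°E

Convert each endpoint to a unit vector on the sphere (x = cos φ cos λ, y = cos φ sin λ, z = sin φ).
The central angle between the endpoints is δ = arccos(p₁·p₂) ≈ 2.911 rad (166.8°). The total great-circle distance is δ·R ≈ 2.911 × 6371 ≈ 18544 km, so the target fraction is f = 16000/18544 ≈ 0.863.
Interpolate at f ≈ 0.863 with slerp weights a = sin((1−f)δ)/sin δ ≈ 1.700, b = sin(fδ)/sin δ ≈ 2.576.
p = a·p₁ + b·p₂ ≈ (-0.692, 0.449, -0.565); φ = arcsin(p_z) ≈ -34.40°, λ = atan2(p_y, p_x) ≈ 147.02°.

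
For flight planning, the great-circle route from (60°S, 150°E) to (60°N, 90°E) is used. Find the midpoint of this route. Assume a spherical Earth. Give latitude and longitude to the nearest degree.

≈ (0°N, 120°E)

Write both endpoints as unit vectors p₁, p₂ with components (cos φ cos λ, cos φ sin λ, sin φ).
The central angle between the endpoints is δ = arccos(p₁·p₂) ≈ 2.246 rad (128.7°).
Interpolate at f = 1/2 with slerp weights a = sin((1−f)δ)/sin δ ≈ 1.155, b = sin(fδ)/sin δ ≈ 1.155.
p = a·p₁ + b·p₂ ≈ (-0.500, 0.866, 0.000); φ = arcsin(p_z) ≈ 0.00°, λ = atan2(p_y, p_x) ≈ 120.00°.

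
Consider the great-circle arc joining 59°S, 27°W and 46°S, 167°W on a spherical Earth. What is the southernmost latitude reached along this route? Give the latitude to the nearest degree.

The great circle lies in the plane with unit normal n̂ = (p₁ × p₂)/|p₁ × p₂|.
Here n̂_z ≈ -0.245; the vertex latitude is φ_max = arccos|n̂_z| ≈ 75.8°.

≈ 76°S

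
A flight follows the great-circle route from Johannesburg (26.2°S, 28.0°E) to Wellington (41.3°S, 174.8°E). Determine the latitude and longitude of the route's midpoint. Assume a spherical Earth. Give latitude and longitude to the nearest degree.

Convert each endpoint to a unit vector on the sphere (x = cos φ cos λ, y = cos φ sin λ, z = sin φ).
The central angle between the endpoints is δ = arccos(p₁·p₂) ≈ 1.847 rad (105.8°).
Interpolate at f = 1/2 with slerp weights a = sin((1−f)δ)/sin δ ≈ 0.829, b = sin(fδ)/sin δ ≈ 0.829.
p = a·p₁ + b·p₂ ≈ (0.037, 0.406, -0.913); φ = arcsin(p_z) ≈ -65.96°, λ = atan2(p_y, p_x) ≈ 84.85°.

≈ 66°S, 85°E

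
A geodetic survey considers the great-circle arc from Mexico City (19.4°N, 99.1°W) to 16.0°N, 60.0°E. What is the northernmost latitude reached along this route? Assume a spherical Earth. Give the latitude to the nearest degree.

≈ 60°N

The great circle lies in the plane with unit normal n̂ = (p₁ × p₂)/|p₁ × p₂|.
Here n̂_z ≈ +0.494; the vertex latitude is φ_max = arccos|n̂_z| ≈ 60.4°.
Check via Clairaut: cos φ_max = |cos φ₁| · sin C = cos(19.4°)·sin(31.6°) ≈ 0.494, again giving ≈ 60.4°.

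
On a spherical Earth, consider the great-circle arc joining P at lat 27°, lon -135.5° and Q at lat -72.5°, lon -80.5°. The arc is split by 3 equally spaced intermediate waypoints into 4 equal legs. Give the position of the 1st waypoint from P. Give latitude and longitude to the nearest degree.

Write both endpoints as unit vectors p₁, p₂ with components (cos φ cos λ, cos φ sin λ, sin φ).
The central angle between the endpoints is δ = arccos(p₁·p₂) ≈ 1.854 rad (106.2°).
Interpolate at f = 1/4 with slerp weights a = sin((1−f)δ)/sin δ ≈ 1.025, b = sin(fδ)/sin δ ≈ 0.466.
p = a·p₁ + b·p₂ ≈ (-0.628, -0.778, 0.021); φ = arcsin(p_z) ≈ 1.21°, λ = atan2(p_y, p_x) ≈ -128.91°.

≈ lat 1°, lon -129°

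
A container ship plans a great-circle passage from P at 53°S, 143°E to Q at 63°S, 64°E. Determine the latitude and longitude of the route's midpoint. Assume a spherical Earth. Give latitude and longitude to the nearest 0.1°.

Convert each endpoint to a unit vector on the sphere (x = cos φ cos λ, y = cos φ sin λ, z = sin φ).
The central angle between the endpoints is δ = arccos(p₁·p₂) ≈ 0.702 rad (40.2°).
Interpolate at f = 1/2 with slerp weights a = sin((1−f)δ)/sin δ ≈ 0.532, b = sin(fδ)/sin δ ≈ 0.532.
p = a·p₁ + b·p₂ ≈ (-0.150, 0.410, -0.900); φ = arcsin(p_z) ≈ -64.11°, λ = atan2(p_y, p_x) ≈ 110.08°.

≈ 64.1°S, 110.1°E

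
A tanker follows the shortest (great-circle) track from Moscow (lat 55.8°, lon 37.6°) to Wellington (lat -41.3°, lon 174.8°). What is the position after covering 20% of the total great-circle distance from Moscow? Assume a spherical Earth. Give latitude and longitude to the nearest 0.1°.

≈ lat 49.8°, lon 86.9°

From cos δ = sin φ₁ sin φ₂ + cos φ₁ cos φ₂ cos Δλ, the central angle is δ ≈ 2.598 rad (148.8°).
Interpolate at f = 0.20 with slerp weights a = sin((1−f)δ)/sin δ ≈ 1.689, b = sin(fδ)/sin δ ≈ 0.959.
p = a·p₁ + b·p₂ ≈ (0.034, 0.645, 0.764); φ = arcsin(p_z) ≈ 49.80°, λ = atan2(p_y, p_x) ≈ 86.95°.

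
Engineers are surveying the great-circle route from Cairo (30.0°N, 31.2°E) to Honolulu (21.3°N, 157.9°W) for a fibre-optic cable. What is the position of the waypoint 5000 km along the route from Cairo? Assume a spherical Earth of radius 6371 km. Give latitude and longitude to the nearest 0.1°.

Convert each endpoint to a unit vector on the sphere (x = cos φ cos λ, y = cos φ sin λ, z = sin φ).
The central angle between the endpoints is δ = arccos(p₁·p₂) ≈ 2.233 rad (128.0°). The total great-circle distance is δ·R ≈ 2.233 × 6371 ≈ 14228 km, so the target fraction is f = 5000/14228 ≈ 0.351.
Interpolate at f ≈ 0.351 with slerp weights a = sin((1−f)δ)/sin δ ≈ 1.259, b = sin(fδ)/sin δ ≈ 0.896.
p = a·p₁ + b·p₂ ≈ (0.159, 0.251, 0.955); φ = arcsin(p_z) ≈ 72.74°, λ = atan2(p_y, p_x) ≈ 57.64°.

≈ (72.7°N, 57.6°E)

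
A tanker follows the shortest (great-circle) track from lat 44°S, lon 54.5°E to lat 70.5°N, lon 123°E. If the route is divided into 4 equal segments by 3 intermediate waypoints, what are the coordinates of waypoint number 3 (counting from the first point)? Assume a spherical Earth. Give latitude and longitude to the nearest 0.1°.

≈ lat 44.9°N, lon 86.6°E

Write both endpoints as unit vectors p₁, p₂ with components (cos φ cos λ, cos φ sin λ, sin φ).
The central angle between the endpoints is δ = arccos(p₁·p₂) ≈ 2.173 rad (124.5°).
Interpolate at f = 3/4 with slerp weights a = sin((1−f)δ)/sin δ ≈ 0.628, b = sin(fδ)/sin δ ≈ 1.212.
p = a·p₁ + b·p₂ ≈ (0.042, 0.707, 0.706); φ = arcsin(p_z) ≈ 44.93°, λ = atan2(p_y, p_x) ≈ 86.61°.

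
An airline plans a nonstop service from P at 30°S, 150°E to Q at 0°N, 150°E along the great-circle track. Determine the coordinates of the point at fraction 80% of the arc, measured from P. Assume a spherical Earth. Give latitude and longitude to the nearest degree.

≈ 6°S, 150°E

From cos δ = sin φ₁ sin φ₂ + cos φ₁ cos φ₂ cos Δλ, the central angle is δ ≈ 0.524 rad (30.0°).
Interpolate at f = 0.80 with slerp weights a = sin((1−f)δ)/sin δ ≈ 0.209, b = sin(fδ)/sin δ ≈ 0.813.
p = a·p₁ + b·p₂ ≈ (-0.861, 0.497, -0.105); φ = arcsin(p_z) ≈ -6.00°, λ = atan2(p_y, p_x) ≈ 150.00°.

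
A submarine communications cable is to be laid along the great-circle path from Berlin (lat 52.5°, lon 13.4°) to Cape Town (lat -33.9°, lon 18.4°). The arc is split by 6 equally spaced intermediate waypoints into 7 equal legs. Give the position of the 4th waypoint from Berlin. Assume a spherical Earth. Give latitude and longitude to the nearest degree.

From cos δ = sin φ₁ sin φ₂ + cos φ₁ cos φ₂ cos Δλ, the central angle is δ ≈ 1.510 rad (86.5°).
Interpolate at f = 4/7 with slerp weights a = sin((1−f)δ)/sin δ ≈ 0.604, b = sin(fδ)/sin δ ≈ 0.761.
p = a·p₁ + b·p₂ ≈ (0.957, 0.285, 0.055); φ = arcsin(p_z) ≈ 3.14°, λ = atan2(p_y, p_x) ≈ 16.56°.

≈ lat 3°, lon 17°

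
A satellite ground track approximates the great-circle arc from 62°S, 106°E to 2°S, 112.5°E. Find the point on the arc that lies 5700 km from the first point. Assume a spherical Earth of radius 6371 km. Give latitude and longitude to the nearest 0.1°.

≈ 10.9°S, 111.9°E

Write both endpoints as unit vectors p₁, p₂ with components (cos φ cos λ, cos φ sin λ, sin φ).
The central angle between the endpoints is δ = arccos(p₁·p₂) ≈ 1.051 rad (60.2°). The total great-circle distance is δ·R ≈ 1.051 × 6371 ≈ 6694 km, so the target fraction is f = 5700/6694 ≈ 0.852.
Interpolate at f ≈ 0.852 with slerp weights a = sin((1−f)δ)/sin δ ≈ 0.179, b = sin(fδ)/sin δ ≈ 0.899.
p = a·p₁ + b·p₂ ≈ (-0.367, 0.911, -0.189); φ = arcsin(p_z) ≈ -10.92°, λ = atan2(p_y, p_x) ≈ 111.94°.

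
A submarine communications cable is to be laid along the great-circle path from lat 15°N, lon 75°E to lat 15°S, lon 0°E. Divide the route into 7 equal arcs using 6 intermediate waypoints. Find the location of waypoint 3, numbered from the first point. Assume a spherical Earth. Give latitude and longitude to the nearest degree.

≈ lat 2°N, lon 43°E

Convert each endpoint to a unit vector on the sphere (x = cos φ cos λ, y = cos φ sin λ, z = sin φ).
The central angle between the endpoints is δ = arccos(p₁·p₂) ≈ 1.395 rad (80.0°).
Interpolate at f = 3/7 with slerp weights a = sin((1−f)δ)/sin δ ≈ 0.727, b = sin(fδ)/sin δ ≈ 0.572.
p = a·p₁ + b·p₂ ≈ (0.734, 0.678, 0.040); φ = arcsin(p_z) ≈ 2.30°, λ = atan2(p_y, p_x) ≈ 42.73°.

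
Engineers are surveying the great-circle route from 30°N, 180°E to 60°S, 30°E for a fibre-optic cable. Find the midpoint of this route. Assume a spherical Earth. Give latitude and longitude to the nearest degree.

Convert each endpoint to a unit vector on the sphere (x = cos φ cos λ, y = cos φ sin λ, z = sin φ).
The central angle between the endpoints is δ = arccos(p₁·p₂) ≈ 2.512 rad (143.9°).
Interpolate at f = 1/2 with slerp weights a = sin((1−f)δ)/sin δ ≈ 1.614, b = sin(fδ)/sin δ ≈ 1.614.
p = a·p₁ + b·p₂ ≈ (-0.699, 0.403, -0.591); φ = arcsin(p_z) ≈ -36.21°, λ = atan2(p_y, p_x) ≈ 150.00°.

≈ 36°S, 150°E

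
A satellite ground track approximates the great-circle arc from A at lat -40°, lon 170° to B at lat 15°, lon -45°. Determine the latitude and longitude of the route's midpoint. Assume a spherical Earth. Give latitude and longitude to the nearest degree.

≈ lat -35°, lon -97°

Convert each endpoint to a unit vector on the sphere (x = cos φ cos λ, y = cos φ sin λ, z = sin φ).
The central angle between the endpoints is δ = arccos(p₁·p₂) ≈ 2.454 rad (140.6°).
Interpolate at f = 1/2 with slerp weights a = sin((1−f)δ)/sin δ ≈ 1.482, b = sin(fδ)/sin δ ≈ 1.482.
p = a·p₁ + b·p₂ ≈ (-0.106, -0.815, -0.569); φ = arcsin(p_z) ≈ -34.70°, λ = atan2(p_y, p_x) ≈ -97.40°.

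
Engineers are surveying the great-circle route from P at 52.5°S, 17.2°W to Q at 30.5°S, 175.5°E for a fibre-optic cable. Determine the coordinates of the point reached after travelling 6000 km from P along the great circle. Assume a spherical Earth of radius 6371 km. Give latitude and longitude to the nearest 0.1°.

The haversine formula gives a central angle δ ≈ 1.680 rad (96.3°) between the endpoints. The total great-circle distance is δ·R ≈ 1.680 × 6371 ≈ 10704 km, so the target fraction is f = 6000/10704 ≈ 0.561.
Interpolate at f ≈ 0.561 with slerp weights a = sin((1−f)δ)/sin δ ≈ 0.677, b = sin(fδ)/sin δ ≈ 0.813.
p = a·p₁ + b·p₂ ≈ (-0.305, -0.067, -0.950); φ = arcsin(p_z) ≈ -71.81°, λ = atan2(p_y, p_x) ≈ -167.63°.

≈ 71.8°S, 167.6°W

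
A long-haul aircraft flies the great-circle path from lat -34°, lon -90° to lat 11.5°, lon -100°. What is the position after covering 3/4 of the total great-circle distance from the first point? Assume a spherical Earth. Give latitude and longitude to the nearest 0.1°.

Write both endpoints as unit vectors p₁, p₂ with components (cos φ cos λ, cos φ sin λ, sin φ).
The central angle between the endpoints is δ = arccos(p₁·p₂) ≈ 0.811 rad (46.5°).
Interpolate at f = 3/4 with slerp weights a = sin((1−f)δ)/sin δ ≈ 0.278, b = sin(fδ)/sin δ ≈ 0.788.
p = a·p₁ + b·p₂ ≈ (-0.134, -0.991, 0.002); φ = arcsin(p_z) ≈ 0.10°, λ = atan2(p_y, p_x) ≈ -97.71°.

≈ lat 0.1°, lon -97.7°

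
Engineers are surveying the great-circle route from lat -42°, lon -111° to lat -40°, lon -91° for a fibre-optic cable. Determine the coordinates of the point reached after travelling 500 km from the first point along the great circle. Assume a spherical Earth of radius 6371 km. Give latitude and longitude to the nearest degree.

≈ lat -42°, lon -105°

From cos δ = sin φ₁ sin φ₂ + cos φ₁ cos φ₂ cos Δλ, the central angle is δ ≈ 0.265 rad (15.2°). The total great-circle distance is δ·R ≈ 0.265 × 6371 ≈ 1689 km, so the target fraction is f = 500/1689 ≈ 0.296.
Interpolate at f ≈ 0.296 with slerp weights a = sin((1−f)δ)/sin δ ≈ 0.708, b = sin(fδ)/sin δ ≈ 0.299.
p = a·p₁ + b·p₂ ≈ (-0.193, -0.720, -0.666); φ = arcsin(p_z) ≈ -41.77°, λ = atan2(p_y, p_x) ≈ -104.97°.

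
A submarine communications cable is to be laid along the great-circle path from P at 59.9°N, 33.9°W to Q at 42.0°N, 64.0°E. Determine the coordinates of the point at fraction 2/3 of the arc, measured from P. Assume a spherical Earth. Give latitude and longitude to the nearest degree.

From cos δ = sin φ₁ sin φ₂ + cos φ₁ cos φ₂ cos Δλ, the central angle is δ ≈ 1.015 rad (58.2°).
Interpolate at f = 2/3 with slerp weights a = sin((1−f)δ)/sin δ ≈ 0.391, b = sin(fδ)/sin δ ≈ 0.737.
p = a·p₁ + b·p₂ ≈ (0.403, 0.383, 0.831); φ = arcsin(p_z) ≈ 56.23°, λ = atan2(p_y, p_x) ≈ 43.56°.

≈ 56°N, 44°E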